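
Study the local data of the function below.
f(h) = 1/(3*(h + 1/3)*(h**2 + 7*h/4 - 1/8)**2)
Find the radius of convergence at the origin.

Denominator factor (h + 1/3): pole of order 1 at -1/3, modulus 1/3.
Denominator factor (h**2 + 7*h/4 - 1/8)^2: discriminant 57/16, real irrational roots -7/8 + (1/8)*sqrt(57) and -7/8 - (1/8)*sqrt(57); poles of order 2, moduli -7/8 + (1/8)*sqrt(57) and 7/8 + (1/8)*sqrt(57).
The radius of convergence is the smallest modulus among the singular points: -7/8 + (1/8)*sqrt(57).

The radius of convergence is -7/8 + (1/8)*sqrt(57).


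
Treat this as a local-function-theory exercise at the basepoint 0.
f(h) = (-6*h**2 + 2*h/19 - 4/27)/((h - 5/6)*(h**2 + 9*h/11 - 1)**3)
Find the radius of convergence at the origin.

The radius of convergence is -9/22 + (1/22)*sqrt(565).

Denominator factor (h - 5/6): pole of order 1 at 5/6, modulus 5/6.
Denominator factor (h**2 + 9*h/11 - 1)^3: discriminant 565/121, real irrational roots -9/22 + (1/22)*sqrt(565) and -9/22 - (1/22)*sqrt(565); poles of order 3, moduli -9/22 + (1/22)*sqrt(565) and 9/22 + (1/22)*sqrt(565).
The radius of convergence is the smallest modulus among the singular points: -9/22 + (1/22)*sqrt(565).


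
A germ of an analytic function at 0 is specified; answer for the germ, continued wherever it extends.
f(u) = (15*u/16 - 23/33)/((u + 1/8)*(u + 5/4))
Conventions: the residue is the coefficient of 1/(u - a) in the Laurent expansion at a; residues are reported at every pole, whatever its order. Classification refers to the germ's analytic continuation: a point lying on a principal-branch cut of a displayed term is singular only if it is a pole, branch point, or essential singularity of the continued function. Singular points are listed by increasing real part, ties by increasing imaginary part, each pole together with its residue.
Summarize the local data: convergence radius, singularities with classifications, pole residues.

Denominator factor (u + 5/4): pole of order 1 at -5/4, modulus 5/4.
Denominator factor (u + 1/8): pole of order 1 at -1/8, modulus 1/8.
The radius of convergence is the smallest modulus among the singular points: 1/8.
At the order-1 pole -5/4 set g(u) = (u - (-5/4))*f(u) = (15*u/16 - 23/33)/(u + 1/8).
Simple pole: residue = g(a) at a = -5/4, which is 3947/2376.
At the order-1 pole -1/8 set g(u) = (u - (-1/8))*f(u) = (15*u/16 - 23/33)/(u + 5/4).
Simple pole: residue = g(a) at a = -1/8, which is -3439/4752.
List the singular points by increasing real part (a conjugate pair: the negative imaginary part first).

Radius of convergence at 0: 1/8.
At -5/4: a pole of order 1; residue 3947/2376.
At -1/8: a pole of order 1; residue -3439/4752.


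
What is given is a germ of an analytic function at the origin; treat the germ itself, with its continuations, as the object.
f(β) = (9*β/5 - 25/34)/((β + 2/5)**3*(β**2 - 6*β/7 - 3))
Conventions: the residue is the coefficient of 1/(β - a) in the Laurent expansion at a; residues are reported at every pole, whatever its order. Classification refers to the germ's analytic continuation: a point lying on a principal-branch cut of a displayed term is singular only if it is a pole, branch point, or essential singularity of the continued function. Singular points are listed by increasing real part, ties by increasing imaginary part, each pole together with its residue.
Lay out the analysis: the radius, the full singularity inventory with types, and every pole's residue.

Denominator factor (β**2 - 6*β/7 - 3): discriminant 624/49, real irrational roots 3/7 + (2/7)*sqrt(39) and 3/7 - (2/7)*sqrt(39); poles of order 1, moduli 3/7 + (2/7)*sqrt(39) and -3/7 + (2/7)*sqrt(39).
Denominator factor (β + 2/5)^3: pole of order 3 at -2/5, modulus 2/5.
The radius of convergence is the smallest modulus among the singular points: 2/5.
The factor β**2 - 6*β/7 - 3 splits as (β - a)(β - a') with a = 3/7 - (2/7)*sqrt(39), a' = 3/7 + (2/7)*sqrt(39). At the order-1 pole a set g(β) = (β - a)*f(β) = [(9*β/5 - 25/34)/(β + 2/5)**3] / (β - a').
Simple pole: residue = g(a) at a = 3/7 - (2/7)*sqrt(39), which is -2747697225/5674834804 - (37935075325/442637114712)*sqrt(39).
At the order-3 pole -2/5 set g(β) = (β - (-2/5))^3*f(β) = (9*β/5 - 25/34)/(β**2 - 6*β/7 - 3).
Order-3 pole: residue = g''(a)/2; g''(-2/5) = 2747697225/1418708701, so the residue is 2747697225/2837417402.
The factor β**2 - 6*β/7 - 3 splits as (β - a)(β - a') with a = 3/7 + (2/7)*sqrt(39), a' = 3/7 - (2/7)*sqrt(39). At the order-1 pole a set g(β) = (β - a)*f(β) = [(9*β/5 - 25/34)/(β + 2/5)**3] / (β - a').
Simple pole: residue = g(a) at a = 3/7 + (2/7)*sqrt(39), which is -2747697225/5674834804 + (37935075325/442637114712)*sqrt(39).
List the singular points by increasing real part (a conjugate pair: the negative imaginary part first).

Radius of convergence at 0: 2/5.
At 3/7 - (2/7)*sqrt(39): a pole of order 1; residue -2747697225/5674834804 - (37935075325/442637114712)*sqrt(39).
At -2/5: a pole of order 3; residue 2747697225/2837417402.
At 3/7 + (2/7)*sqrt(39): a pole of order 1; residue -2747697225/5674834804 + (37935075325/442637114712)*sqrt(39).


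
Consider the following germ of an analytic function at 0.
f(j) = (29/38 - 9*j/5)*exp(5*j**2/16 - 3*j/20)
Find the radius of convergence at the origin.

The factor exp(5*j**2/16 - 3*j/20) is entire and contributes no finite singular point.
The polynomial part has no poles.
No finite singular points: the Taylor series at 0 converges everywhere.

The radius of convergence is infinite.


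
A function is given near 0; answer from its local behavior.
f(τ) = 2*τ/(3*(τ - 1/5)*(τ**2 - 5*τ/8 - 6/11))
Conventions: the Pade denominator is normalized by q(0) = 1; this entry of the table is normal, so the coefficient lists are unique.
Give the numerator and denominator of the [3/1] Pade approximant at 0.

Taylor coefficients needed (expand at 0): a_0 = 0, a_1 = 55/9, a_2 = 10175/432, a_3 = 2840695/20736, a_4 = 647060975/995328.
Write the denominator as Q(τ) = 1 + q1*τ. Requiring Q*f - P = O(τ^5) with deg P <= 3 kills the coefficients of τ^4..τ^4 in Q*f:
  τ^4: a_4 + q1*a_3 = 0, i.e. 647060975/995328 + (2840695/20736)*q1 = 0.
Solving this linear system: q1 = -11764745/2479152.
The numerator is Q*f truncated at degree 3: P0 = a_0 = 0; P1 = a_1 + q1*a_0 = 55/9; P2 = a_2 + q1*a_1 = -281325/51649; P3 = a_3 + q1*a_2 = 11724295/464841.

The Pade approximant has numerator coefficients [0, 55/9, -281325/51649, 11724295/464841]; denominator coefficients [1, -11764745/2479152].


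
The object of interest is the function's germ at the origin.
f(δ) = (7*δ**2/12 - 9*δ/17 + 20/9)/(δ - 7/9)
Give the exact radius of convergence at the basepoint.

The radius of convergence is 7/9.

Denominator factor (δ - 7/9): pole of order 1 at 7/9, modulus 7/9.
The radius of convergence is the smallest modulus among the singular points: 7/9.


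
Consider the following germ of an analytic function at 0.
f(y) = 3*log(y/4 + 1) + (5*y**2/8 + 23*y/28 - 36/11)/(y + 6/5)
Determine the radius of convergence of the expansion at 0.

The radius of convergence is 6/5.

Denominator factor (y + 6/5): pole of order 1 at -6/5, modulus 6/5.
Branch term (3)*log(1 - y/(-4)): its argument vanishes at y = -4, a logarithmic branch point, modulus 4.
The radius of convergence is the smallest modulus among the singular points: 6/5.


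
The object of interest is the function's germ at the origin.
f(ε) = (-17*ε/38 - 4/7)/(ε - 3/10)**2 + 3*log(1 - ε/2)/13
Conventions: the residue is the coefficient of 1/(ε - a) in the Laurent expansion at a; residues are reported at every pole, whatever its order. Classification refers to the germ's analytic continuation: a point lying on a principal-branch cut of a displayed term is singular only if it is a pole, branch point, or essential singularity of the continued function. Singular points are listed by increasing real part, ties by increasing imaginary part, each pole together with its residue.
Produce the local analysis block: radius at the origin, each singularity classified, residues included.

Radius of convergence at 0: 3/10.
At 3/10: a pole of order 2; residue -17/38.
At 2: a logarithmic branch point.

Denominator factor (ε - 3/10)^2: pole of order 2 at 3/10, modulus 3/10.
Branch term (3/13)*log(1 - ε/(2)): its argument vanishes at ε = 2, a logarithmic branch point, modulus 2.
The radius of convergence is the smallest modulus among the singular points: 3/10.
The branch term is analytic at 3/10 and contributes nothing to the residue; only the rational part matters.
At the order-2 pole 3/10 set g(ε) = (ε - (3/10))^2*(rational part) = -17*ε/38 - 4/7.
Order-2 pole: residue = g'(a); g'(3/10) = -17/38, so the residue is -17/38.
List the singular points by increasing real part (a conjugate pair: the negative imaginary part first).


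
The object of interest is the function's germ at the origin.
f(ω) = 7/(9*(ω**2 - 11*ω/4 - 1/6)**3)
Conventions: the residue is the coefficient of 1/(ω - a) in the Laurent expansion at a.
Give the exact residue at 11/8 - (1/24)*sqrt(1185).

The factor ω**2 - 11*ω/4 - 1/6 splits as (ω - a)(ω - a') with a = 11/8 - (1/24)*sqrt(1185), a' = 11/8 + (1/24)*sqrt(1185). At the order-3 pole a set g(ω) = (ω - a)^3*f(ω) = [7/9] / (ω - a')^3.
Order-3 pole: residue = g''(a)/2; g''(11/8 - (1/24)*sqrt(1185)) = -(86016/61629875)*sqrt(1185), so the residue is -(43008/61629875)*sqrt(1185).

The residue is -(43008/61629875)*sqrt(1185).


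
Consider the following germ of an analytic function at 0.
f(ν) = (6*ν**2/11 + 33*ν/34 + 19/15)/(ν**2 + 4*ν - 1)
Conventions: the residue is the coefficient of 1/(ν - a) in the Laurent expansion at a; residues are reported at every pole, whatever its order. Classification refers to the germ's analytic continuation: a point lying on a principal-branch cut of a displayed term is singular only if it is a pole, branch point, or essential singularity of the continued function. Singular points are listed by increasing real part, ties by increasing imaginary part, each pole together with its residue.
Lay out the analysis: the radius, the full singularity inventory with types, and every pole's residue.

Denominator factor (ν**2 + 4*ν - 1): discriminant 20, real irrational roots -2 + sqrt(5) and -2 - sqrt(5); poles of order 1, moduli -2 + sqrt(5) and 2 + sqrt(5).
The radius of convergence is the smallest modulus among the singular points: -2 + sqrt(5).
The factor ν**2 + 4*ν - 1 splits as (ν - a)(ν - a') with a = -2 - sqrt(5), a' = -2 + sqrt(5). At the order-1 pole a set g(ν) = (ν - a)*f(ν) = [6*ν**2/11 + 33*ν/34 + 19/15] / (ν - a').
Simple pole: residue = g(a) at a = -2 - sqrt(5), which is -453/748 - (5939/14025)*sqrt(5).
The factor ν**2 + 4*ν - 1 splits as (ν - a)(ν - a') with a = -2 + sqrt(5), a' = -2 - sqrt(5). At the order-1 pole a set g(ν) = (ν - a)*f(ν) = [6*ν**2/11 + 33*ν/34 + 19/15] / (ν - a').
Simple pole: residue = g(a) at a = -2 + sqrt(5), which is -453/748 + (5939/14025)*sqrt(5).
List the singular points by increasing real part (a conjugate pair: the negative imaginary part first).

Radius of convergence at 0: -2 + sqrt(5).
At -2 - sqrt(5): a pole of order 1; residue -453/748 - (5939/14025)*sqrt(5).
At -2 + sqrt(5): a pole of order 1; residue -453/748 + (5939/14025)*sqrt(5).


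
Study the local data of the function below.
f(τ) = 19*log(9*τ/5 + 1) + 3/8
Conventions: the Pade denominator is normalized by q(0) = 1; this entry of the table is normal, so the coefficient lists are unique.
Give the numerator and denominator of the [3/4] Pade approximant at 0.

The Pade approximant has numerator coefficients [3/8, 4157397/117670, 86295213/1176700, 483050223/14708750]; denominator coefficients [1, 177444/58835, 761562/294175, 3904524/7354375, -747954/36771875].

Taylor coefficients needed (expand at 0): a_0 = 3/8, a_1 = 171/5, a_2 = -1539/50, a_3 = 4617/125, a_4 = -124659/2500, a_5 = 1121931/15625, a_6 = -3365793/31250, a_7 = 90876411/546875.
Write the denominator as Q(τ) = 1 + q1*τ + q2*τ^2 + q3*τ^3 + q4*τ^4. Requiring Q*f - P = O(τ^8) with deg P <= 3 kills the coefficients of τ^4..τ^7 in Q*f:
  τ^4: a_4 + q1*a_3 + q2*a_2 + q3*a_1 + q4*a_0 = 0, i.e. -124659/2500 + (4617/125)*q1 + (-1539/50)*q2 + (171/5)*q3 + (3/8)*q4 = 0.
  τ^5: a_5 + q1*a_4 + q2*a_3 + q3*a_2 + q4*a_1 = 0, i.e. 1121931/15625 + (-124659/2500)*q1 + (4617/125)*q2 + (-1539/50)*q3 + (171/5)*q4 = 0.
  τ^6: a_6 + q1*a_5 + q2*a_4 + q3*a_3 + q4*a_2 = 0, i.e. -3365793/31250 + (1121931/15625)*q1 + (-124659/2500)*q2 + (4617/125)*q3 + (-1539/50)*q4 = 0.
  τ^7: a_7 + q1*a_6 + q2*a_5 + q3*a_4 + q4*a_3 = 0, i.e. 90876411/546875 + (-3365793/31250)*q1 + (1121931/15625)*q2 + (-124659/2500)*q3 + (4617/125)*q4 = 0.
Solving this linear system: q1 = 177444/58835, q2 = 761562/294175, q3 = 3904524/7354375, q4 = -747954/36771875.
The numerator is Q*f truncated at degree 3: P0 = a_0 = 3/8; P1 = a_1 + q1*a_0 = 4157397/117670; P2 = a_2 + q1*a_1 + q2*a_0 = 86295213/1176700; P3 = a_3 + q1*a_2 + q2*a_1 + q3*a_0 = 483050223/14708750.


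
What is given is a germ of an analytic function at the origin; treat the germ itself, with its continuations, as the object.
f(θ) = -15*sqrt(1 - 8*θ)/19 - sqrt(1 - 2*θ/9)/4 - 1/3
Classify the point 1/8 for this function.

The term (-15/19)*sqrt(1 - θ/(1/8)) has argument 1 - 1/8/(1/8) = 0 at 1/8: a square-root (algebraic, two-sheeted) branch point; the remaining terms are analytic or single-valued there.

The point is an algebraic (square-root) branch point.


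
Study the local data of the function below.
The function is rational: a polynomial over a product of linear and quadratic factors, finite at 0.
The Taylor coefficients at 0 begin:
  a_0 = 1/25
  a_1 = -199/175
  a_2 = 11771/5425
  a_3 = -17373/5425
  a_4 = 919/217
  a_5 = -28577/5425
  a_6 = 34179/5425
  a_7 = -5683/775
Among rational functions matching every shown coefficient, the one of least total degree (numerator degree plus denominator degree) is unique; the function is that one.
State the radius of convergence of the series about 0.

The radius of convergence is 1.

No rational of total degree below 4 reproduces all 8 coefficients; solving the [2/2] Pade equations on them gives f(β) = (-2*β**2/31 - 37*β/35 + 1/25)/(β + 1)**2, whose expansion matches every shown term.
Denominator factor (β + 1)^2: pole of order 2 at -1, modulus 1.
The radius of convergence is the smallest modulus among the singular points: 1.


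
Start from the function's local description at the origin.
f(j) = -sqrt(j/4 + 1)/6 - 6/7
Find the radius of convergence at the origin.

Branch term (-1/6)*sqrt(1 - j/(-4)): its argument vanishes at j = -4, a square-root branch point, modulus 4.
The radius of convergence is the smallest modulus among the singular points: 4.

The radius of convergence is 4.


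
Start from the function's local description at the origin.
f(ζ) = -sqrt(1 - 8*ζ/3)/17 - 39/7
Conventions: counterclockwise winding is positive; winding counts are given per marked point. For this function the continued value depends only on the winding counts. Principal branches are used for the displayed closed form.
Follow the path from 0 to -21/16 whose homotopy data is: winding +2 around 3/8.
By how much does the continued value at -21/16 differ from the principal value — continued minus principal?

Continued minus principal equals 0.

The rational part is single-valued and drops out of the difference; each branch term changes only by its own monodromy.
(-1/17)*sqrt(1 - ζ/(3/8)): winding +2 is even, the square root returns to the same sheet, contribution 0.
Summing the contributions at ζ = -21/16 gives 0.


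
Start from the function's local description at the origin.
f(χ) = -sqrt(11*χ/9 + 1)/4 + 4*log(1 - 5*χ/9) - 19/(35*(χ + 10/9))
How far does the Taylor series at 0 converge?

The radius of convergence is 9/11.

Denominator factor (χ + 10/9): pole of order 1 at -10/9, modulus 10/9.
Branch term (4)*log(1 - χ/(9/5)): its argument vanishes at χ = 9/5, a logarithmic branch point, modulus 9/5.
Branch term (-1/4)*sqrt(1 - χ/(-9/11)): its argument vanishes at χ = -9/11, a square-root branch point, modulus 9/11.
The radius of convergence is the smallest modulus among the singular points: 9/11.


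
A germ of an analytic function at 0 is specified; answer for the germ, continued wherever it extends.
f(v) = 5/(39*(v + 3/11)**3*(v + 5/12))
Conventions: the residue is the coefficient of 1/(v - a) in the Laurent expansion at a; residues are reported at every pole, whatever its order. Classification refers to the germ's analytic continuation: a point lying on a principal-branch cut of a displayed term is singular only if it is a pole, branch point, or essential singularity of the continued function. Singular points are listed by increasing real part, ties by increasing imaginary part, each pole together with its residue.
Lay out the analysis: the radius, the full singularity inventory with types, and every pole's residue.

Denominator factor (v + 5/12): pole of order 1 at -5/12, modulus 5/12.
Denominator factor (v + 3/11)^3: pole of order 3 at -3/11, modulus 3/11.
The radius of convergence is the smallest modulus among the singular points: 3/11.
At the order-1 pole -5/12 set g(v) = (v - (-5/12))*f(v) = 5/(39*(v + 3/11)**3).
Simple pole: residue = g(a) at a = -5/12, which is -3833280/89167.
At the order-3 pole -3/11 set g(v) = (v - (-3/11))^3*f(v) = 5/(39*(v + 5/12)).
Order-3 pole: residue = g''(a)/2; g''(-3/11) = 7666560/89167, so the residue is 3833280/89167.
List the singular points by increasing real part (a conjugate pair: the negative imaginary part first).

Radius of convergence at 0: 3/11.
At -5/12: a pole of order 1; residue -3833280/89167.
At -3/11: a pole of order 3; residue 3833280/89167.


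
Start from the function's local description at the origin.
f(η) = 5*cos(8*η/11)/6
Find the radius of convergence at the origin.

The factor cos(8*η/11) is entire and contributes no finite singular point.
The polynomial part has no poles.
No finite singular points: the Taylor series at 0 converges everywhere.

The radius of convergence is infinite.


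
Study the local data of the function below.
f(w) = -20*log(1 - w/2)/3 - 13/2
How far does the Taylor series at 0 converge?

The radius of convergence is 2.

Branch term (-20/3)*log(1 - w/(2)): its argument vanishes at w = 2, a logarithmic branch point, modulus 2.
The radius of convergence is the smallest modulus among the singular points: 2.


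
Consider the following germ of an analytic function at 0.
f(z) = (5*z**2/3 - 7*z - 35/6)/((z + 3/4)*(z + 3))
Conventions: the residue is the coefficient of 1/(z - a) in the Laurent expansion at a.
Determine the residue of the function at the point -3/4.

At the order-1 pole -3/4 set g(z) = (z - (-3/4))*f(z) = (5*z**2/3 - 7*z - 35/6)/(z + 3).
Simple pole: residue = g(a) at a = -3/4, which is 17/108.

The residue is 17/108.


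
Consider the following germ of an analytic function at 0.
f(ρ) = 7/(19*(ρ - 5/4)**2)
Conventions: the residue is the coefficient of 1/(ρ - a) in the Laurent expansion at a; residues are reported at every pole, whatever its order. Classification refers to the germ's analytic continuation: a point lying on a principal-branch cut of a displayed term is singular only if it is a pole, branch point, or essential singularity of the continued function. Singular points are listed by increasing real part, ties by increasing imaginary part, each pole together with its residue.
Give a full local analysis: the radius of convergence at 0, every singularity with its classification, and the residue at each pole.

Radius of convergence at 0: 5/4.
At 5/4: a pole of order 2; residue 0.

Denominator factor (ρ - 5/4)^2: pole of order 2 at 5/4, modulus 5/4.
The radius of convergence is the smallest modulus among the singular points: 5/4.
At the order-2 pole 5/4 set g(ρ) = (ρ - (5/4))^2*f(ρ) = 7/19.
Order-2 pole: residue = g'(a); g'(5/4) = 0, so the residue is 0.


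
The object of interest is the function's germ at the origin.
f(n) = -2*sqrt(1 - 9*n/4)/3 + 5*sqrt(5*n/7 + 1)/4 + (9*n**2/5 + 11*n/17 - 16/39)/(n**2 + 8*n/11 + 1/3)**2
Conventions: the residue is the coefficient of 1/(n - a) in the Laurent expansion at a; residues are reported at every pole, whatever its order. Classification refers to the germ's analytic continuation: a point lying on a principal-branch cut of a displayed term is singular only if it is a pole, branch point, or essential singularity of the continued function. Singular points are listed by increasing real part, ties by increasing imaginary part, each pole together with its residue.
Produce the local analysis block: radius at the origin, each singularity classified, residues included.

Radius of convergence at 0: 4/9.
At -7/5: an algebraic (square-root) branch point.
At (-4/11) - ((1/33)*sqrt(219))*i: a pole of order 2; residue -((200981/23554180)*sqrt(219))*i.
At (-4/11) + ((1/33)*sqrt(219))*i: a pole of order 2; residue ((200981/23554180)*sqrt(219))*i.
At 4/9: an algebraic (square-root) branch point.

Denominator factor (n**2 + 8*n/11 + 1/3)^2: discriminant -292/363, complex-conjugate roots (-4/11) + ((1/33)*sqrt(219))*i and (-4/11) - ((1/33)*sqrt(219))*i; poles of order 2, moduli (1/3)*sqrt(3) and (1/3)*sqrt(3).
Branch term (5/4)*sqrt(1 - n/(-7/5)): its argument vanishes at n = -7/5, a square-root branch point, modulus 7/5.
Branch term (-2/3)*sqrt(1 - n/(4/9)): its argument vanishes at n = 4/9, a square-root branch point, modulus 4/9.
The radius of convergence is the smallest modulus among the singular points: 4/9.
The branch terms are analytic at (-4/11) - ((1/33)*sqrt(219))*i and contribute nothing to the residue; only the rational part matters.
The factor n**2 + 8*n/11 + 1/3 splits as (n - a)(n - a') with a = (-4/11) - ((1/33)*sqrt(219))*i, a' = (-4/11) + ((1/33)*sqrt(219))*i. At the order-2 pole a set g(n) = (n - a)^2*(rational part) = [9*n**2/5 + 11*n/17 - 16/39] / (n - a')^2.
Order-2 pole: residue = g'(a); g'((-4/11) - ((1/33)*sqrt(219))*i) = -((200981/23554180)*sqrt(219))*i, so the residue is -((200981/23554180)*sqrt(219))*i.
The branch terms are analytic at (-4/11) + ((1/33)*sqrt(219))*i and contribute nothing to the residue; only the rational part matters.
The factor n**2 + 8*n/11 + 1/3 splits as (n - a)(n - a') with a = (-4/11) + ((1/33)*sqrt(219))*i, a' = (-4/11) - ((1/33)*sqrt(219))*i. At the order-2 pole a set g(n) = (n - a)^2*(rational part) = [9*n**2/5 + 11*n/17 - 16/39] / (n - a')^2.
Order-2 pole: residue = g'(a); g'((-4/11) + ((1/33)*sqrt(219))*i) = ((200981/23554180)*sqrt(219))*i, so the residue is ((200981/23554180)*sqrt(219))*i.
List the singular points by increasing real part (a conjugate pair: the negative imaginary part first).


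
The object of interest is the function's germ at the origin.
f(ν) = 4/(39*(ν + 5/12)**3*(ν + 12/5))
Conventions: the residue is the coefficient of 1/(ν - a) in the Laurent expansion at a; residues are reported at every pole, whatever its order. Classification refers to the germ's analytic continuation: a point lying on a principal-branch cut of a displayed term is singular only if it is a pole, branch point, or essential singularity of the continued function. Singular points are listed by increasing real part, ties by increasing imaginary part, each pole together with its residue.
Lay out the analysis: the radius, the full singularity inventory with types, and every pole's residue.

Denominator factor (ν + 5/12)^3: pole of order 3 at -5/12, modulus 5/12.
Denominator factor (ν + 12/5): pole of order 1 at -12/5, modulus 12/5.
The radius of convergence is the smallest modulus among the singular points: 5/12.
At the order-1 pole -12/5 set g(ν) = (ν - (-12/5))*f(ν) = 4/(39*(ν + 5/12)**3).
Simple pole: residue = g(a) at a = -12/5, which is -288000/21907067.
At the order-3 pole -5/12 set g(ν) = (ν - (-5/12))^3*f(ν) = 4/(39*(ν + 12/5)).
Order-3 pole: residue = g''(a)/2; g''(-5/12) = 576000/21907067, so the residue is 288000/21907067.
List the singular points by increasing real part (a conjugate pair: the negative imaginary part first).

Radius of convergence at 0: 5/12.
At -12/5: a pole of order 1; residue -288000/21907067.
At -5/12: a pole of order 3; residue 288000/21907067.


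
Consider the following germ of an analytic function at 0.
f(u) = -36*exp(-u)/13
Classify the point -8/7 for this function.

The point is a regular point.

There is no denominator, hence no pole anywhere.
The factor exp(-u) is entire.
So the germ continues analytically to -8/7.


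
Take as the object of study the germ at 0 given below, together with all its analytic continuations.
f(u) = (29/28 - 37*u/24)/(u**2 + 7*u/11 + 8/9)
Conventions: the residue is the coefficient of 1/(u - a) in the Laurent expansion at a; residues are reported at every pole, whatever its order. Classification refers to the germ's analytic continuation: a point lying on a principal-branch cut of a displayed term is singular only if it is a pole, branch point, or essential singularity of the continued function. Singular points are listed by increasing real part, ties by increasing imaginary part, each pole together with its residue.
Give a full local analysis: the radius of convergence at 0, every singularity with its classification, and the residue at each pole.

Radius of convergence at 0: (2/3)*sqrt(2).
At (-7/22) - ((1/66)*sqrt(3431))*i: a pole of order 1; residue (-37/48) + ((5641/384272)*sqrt(3431))*i.
At (-7/22) + ((1/66)*sqrt(3431))*i: a pole of order 1; residue (-37/48) - ((5641/384272)*sqrt(3431))*i.

Denominator factor (u**2 + 7*u/11 + 8/9): discriminant -3431/1089, complex-conjugate roots (-7/22) + ((1/66)*sqrt(3431))*i and (-7/22) - ((1/66)*sqrt(3431))*i; poles of order 1, moduli (2/3)*sqrt(2) and (2/3)*sqrt(2).
The radius of convergence is the smallest modulus among the singular points: (2/3)*sqrt(2).
The factor u**2 + 7*u/11 + 8/9 splits as (u - a)(u - a') with a = (-7/22) - ((1/66)*sqrt(3431))*i, a' = (-7/22) + ((1/66)*sqrt(3431))*i. At the order-1 pole a set g(u) = (u - a)*f(u) = [29/28 - 37*u/24] / (u - a').
Simple pole: residue = g(a) at a = (-7/22) - ((1/66)*sqrt(3431))*i, which is (-37/48) + ((5641/384272)*sqrt(3431))*i.
The factor u**2 + 7*u/11 + 8/9 splits as (u - a)(u - a') with a = (-7/22) + ((1/66)*sqrt(3431))*i, a' = (-7/22) - ((1/66)*sqrt(3431))*i. At the order-1 pole a set g(u) = (u - a)*f(u) = [29/28 - 37*u/24] / (u - a').
Simple pole: residue = g(a) at a = (-7/22) + ((1/66)*sqrt(3431))*i, which is (-37/48) - ((5641/384272)*sqrt(3431))*i.
List the singular points by increasing real part (a conjugate pair: the negative imaginary part first).


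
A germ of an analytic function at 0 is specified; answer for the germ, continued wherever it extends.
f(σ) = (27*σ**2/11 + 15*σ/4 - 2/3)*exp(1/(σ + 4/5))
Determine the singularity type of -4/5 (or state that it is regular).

The point is an essential singularity.

The exponent 1/(σ - (-4/5)) has a pole at -4/5, so exp(1/(σ - (-4/5))) takes every nonzero value near it: an essential singularity (not a pole of any order).


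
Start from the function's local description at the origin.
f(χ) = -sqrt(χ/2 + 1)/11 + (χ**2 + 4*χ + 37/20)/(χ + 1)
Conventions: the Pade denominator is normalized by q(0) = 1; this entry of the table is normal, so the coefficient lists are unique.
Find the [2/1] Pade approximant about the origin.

The Pade approximant has numerator coefficients [387/220, 460719/118448, 233121/236896]; denominator coefficients [1, 2697/2692].

Taylor coefficients needed (expand at 0): a_0 = 387/220, a_1 = 117/55, a_2 = -2019/1760, a_3 = 8091/7040.
Write the denominator as Q(χ) = 1 + q1*χ. Requiring Q*f - P = O(χ^4) with deg P <= 2 kills the coefficients of χ^3..χ^3 in Q*f:
  χ^3: a_3 + q1*a_2 = 0, i.e. 8091/7040 + (-2019/1760)*q1 = 0.
Solving this linear system: q1 = 2697/2692.
The numerator is Q*f truncated at degree 2: P0 = a_0 = 387/220; P1 = a_1 + q1*a_0 = 460719/118448; P2 = a_2 + q1*a_1 = 233121/236896.


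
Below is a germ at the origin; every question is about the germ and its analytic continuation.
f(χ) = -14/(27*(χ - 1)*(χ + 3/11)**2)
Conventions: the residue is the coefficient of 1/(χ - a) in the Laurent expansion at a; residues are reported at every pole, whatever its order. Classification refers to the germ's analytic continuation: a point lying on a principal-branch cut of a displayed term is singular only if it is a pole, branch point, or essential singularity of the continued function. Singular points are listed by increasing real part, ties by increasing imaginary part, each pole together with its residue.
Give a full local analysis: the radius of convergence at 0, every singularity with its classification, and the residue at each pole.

Radius of convergence at 0: 3/11.
At -3/11: a pole of order 2; residue 121/378.
At 1: a pole of order 1; residue -121/378.

Denominator factor (χ + 3/11)^2: pole of order 2 at -3/11, modulus 3/11.
Denominator factor (χ - 1): pole of order 1 at 1, modulus 1.
The radius of convergence is the smallest modulus among the singular points: 3/11.
At the order-2 pole -3/11 set g(χ) = (χ - (-3/11))^2*f(χ) = -14/(27*(χ - 1)).
Order-2 pole: residue = g'(a); g'(-3/11) = 121/378, so the residue is 121/378.
At the order-1 pole 1 set g(χ) = (χ - (1))*f(χ) = -14/(27*(χ + 3/11)**2).
Simple pole: residue = g(a) at a = 1, which is -121/378.
List the singular points by increasing real part (a conjugate pair: the negative imaginary part first).


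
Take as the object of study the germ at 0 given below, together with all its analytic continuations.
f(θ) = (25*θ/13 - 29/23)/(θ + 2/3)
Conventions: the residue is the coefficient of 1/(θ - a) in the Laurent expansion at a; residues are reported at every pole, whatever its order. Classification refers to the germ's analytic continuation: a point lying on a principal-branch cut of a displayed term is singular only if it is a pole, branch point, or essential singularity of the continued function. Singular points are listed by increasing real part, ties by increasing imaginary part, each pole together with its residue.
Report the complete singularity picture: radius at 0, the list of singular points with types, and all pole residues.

Denominator factor (θ + 2/3): pole of order 1 at -2/3, modulus 2/3.
The radius of convergence is the smallest modulus among the singular points: 2/3.
At the order-1 pole -2/3 set g(θ) = (θ - (-2/3))*f(θ) = 25*θ/13 - 29/23.
Simple pole: residue = g(a) at a = -2/3, which is -2281/897.

Radius of convergence at 0: 2/3.
At -2/3: a pole of order 1; residue -2281/897.


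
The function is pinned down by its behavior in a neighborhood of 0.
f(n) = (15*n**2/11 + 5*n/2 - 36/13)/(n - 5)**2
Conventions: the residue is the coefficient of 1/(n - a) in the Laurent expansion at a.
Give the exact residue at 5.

The residue is 355/22.

At the order-2 pole 5 set g(n) = (n - (5))^2*f(n) = 15*n**2/11 + 5*n/2 - 36/13.
Order-2 pole: residue = g'(a); g'(5) = 355/22, so the residue is 355/22.


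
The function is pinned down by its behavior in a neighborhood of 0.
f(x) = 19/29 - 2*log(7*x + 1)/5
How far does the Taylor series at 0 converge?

The radius of convergence is 1/7.

Branch term (-2/5)*log(1 - x/(-1/7)): its argument vanishes at x = -1/7, a logarithmic branch point, modulus 1/7.
The radius of convergence is the smallest modulus among the singular points: 1/7.


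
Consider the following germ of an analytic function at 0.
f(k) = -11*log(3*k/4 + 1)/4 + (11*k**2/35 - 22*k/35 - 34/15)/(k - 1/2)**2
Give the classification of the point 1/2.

The denominator factor k - 1/2 vanishes at 1/2 and appears to the power 2; the numerator there equals -1051/420, nonzero, and no other factor vanishes.
The branch terms are analytic at this point.
Hence a pole whose order is the multiplicity, 2.

The point is a pole of order 2.


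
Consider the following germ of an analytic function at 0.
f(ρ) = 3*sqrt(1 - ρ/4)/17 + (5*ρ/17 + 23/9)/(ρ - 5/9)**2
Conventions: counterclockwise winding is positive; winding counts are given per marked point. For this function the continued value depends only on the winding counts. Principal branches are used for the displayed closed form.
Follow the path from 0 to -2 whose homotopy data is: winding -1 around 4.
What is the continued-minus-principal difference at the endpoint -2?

Continued minus principal equals -(3/17)*sqrt(6).

The rational part is single-valued and drops out of the difference; each branch term changes only by its own monodromy.
(3/17)*sqrt(1 - ρ/(4)): winding -1 is odd, the square root flips sign, contributing -2*(3/17)*sqrt(1 - (-2)/(4)) = -2*(3/17)*sqrt(3/2) = -(3/17)*sqrt(6).
Summing the contributions at ρ = -2 gives -(3/17)*sqrt(6).


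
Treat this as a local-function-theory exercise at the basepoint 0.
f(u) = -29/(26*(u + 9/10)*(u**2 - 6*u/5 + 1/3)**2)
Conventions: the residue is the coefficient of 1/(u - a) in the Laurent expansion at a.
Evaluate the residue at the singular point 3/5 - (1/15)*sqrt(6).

The residue is 22500/199433 - (54928125/3190928)*sqrt(6).

The factor u**2 - 6*u/5 + 1/3 splits as (u - a)(u - a') with a = 3/5 - (1/15)*sqrt(6), a' = 3/5 + (1/15)*sqrt(6). At the order-2 pole a set g(u) = (u - a)^2*f(u) = [-29/(26*(u + 9/10))] / (u - a')^2.
Order-2 pole: residue = g'(a); g'(3/5 - (1/15)*sqrt(6)) = 22500/199433 - (54928125/3190928)*sqrt(6), so the residue is 22500/199433 - (54928125/3190928)*sqrt(6).


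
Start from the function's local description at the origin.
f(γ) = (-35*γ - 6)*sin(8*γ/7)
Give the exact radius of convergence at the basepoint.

The radius of convergence is infinite.

The factor sin(8*γ/7) is entire and contributes no finite singular point.
The polynomial part has no poles.
No finite singular points: the Taylor series at 0 converges everywhere.


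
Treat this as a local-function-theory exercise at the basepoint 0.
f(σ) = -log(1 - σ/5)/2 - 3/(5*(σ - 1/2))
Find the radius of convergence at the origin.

Denominator factor (σ - 1/2): pole of order 1 at 1/2, modulus 1/2.
Branch term (-1/2)*log(1 - σ/(5)): its argument vanishes at σ = 5, a logarithmic branch point, modulus 5.
The radius of convergence is the smallest modulus among the singular points: 1/2.

The radius of convergence is 1/2.


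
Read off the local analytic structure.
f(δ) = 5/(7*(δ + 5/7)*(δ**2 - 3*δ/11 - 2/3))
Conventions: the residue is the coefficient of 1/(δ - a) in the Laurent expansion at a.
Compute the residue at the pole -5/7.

The residue is 1155/62.

At the order-1 pole -5/7 set g(δ) = (δ - (-5/7))*f(δ) = 5/(7*(δ**2 - 3*δ/11 - 2/3)).
Simple pole: residue = g(a) at a = -5/7, which is 1155/62.


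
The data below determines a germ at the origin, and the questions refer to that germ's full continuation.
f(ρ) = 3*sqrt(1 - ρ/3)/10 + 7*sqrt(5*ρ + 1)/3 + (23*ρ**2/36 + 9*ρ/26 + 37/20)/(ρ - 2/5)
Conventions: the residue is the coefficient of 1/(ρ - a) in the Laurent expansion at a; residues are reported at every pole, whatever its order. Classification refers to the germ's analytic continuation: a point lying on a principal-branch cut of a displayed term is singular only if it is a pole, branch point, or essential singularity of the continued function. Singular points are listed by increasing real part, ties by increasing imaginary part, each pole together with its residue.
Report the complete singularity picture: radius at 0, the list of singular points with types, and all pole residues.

Radius of convergence at 0: 1/5.
At -1/5: an algebraic (square-root) branch point.
At 2/5: a pole of order 1; residue 24461/11700.
At 3: an algebraic (square-root) branch point.

Denominator factor (ρ - 2/5): pole of order 1 at 2/5, modulus 2/5.
Branch term (3/10)*sqrt(1 - ρ/(3)): its argument vanishes at ρ = 3, a square-root branch point, modulus 3.
Branch term (7/3)*sqrt(1 - ρ/(-1/5)): its argument vanishes at ρ = -1/5, a square-root branch point, modulus 1/5.
The radius of convergence is the smallest modulus among the singular points: 1/5.
The branch terms are analytic at 2/5 and contribute nothing to the residue; only the rational part matters.
At the order-1 pole 2/5 set g(ρ) = (ρ - (2/5))*(rational part) = 23*ρ**2/36 + 9*ρ/26 + 37/20.
Simple pole: residue = g(a) at a = 2/5, which is 24461/11700.
List the singular points by increasing real part (a conjugate pair: the negative imaginary part first).


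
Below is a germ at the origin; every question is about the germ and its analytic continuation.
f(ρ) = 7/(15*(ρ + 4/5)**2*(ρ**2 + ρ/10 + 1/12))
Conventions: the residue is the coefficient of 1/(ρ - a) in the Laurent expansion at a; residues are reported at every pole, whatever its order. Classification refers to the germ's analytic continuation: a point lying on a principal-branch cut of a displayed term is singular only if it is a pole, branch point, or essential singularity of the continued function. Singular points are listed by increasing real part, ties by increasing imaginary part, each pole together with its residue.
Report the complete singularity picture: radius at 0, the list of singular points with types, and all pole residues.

Denominator factor (ρ**2 + ρ/10 + 1/12): discriminant -97/300, complex-conjugate roots (-1/20) + ((1/60)*sqrt(291))*i and (-1/20) - ((1/60)*sqrt(291))*i; poles of order 1, moduli (1/6)*sqrt(3) and (1/6)*sqrt(3).
Denominator factor (ρ + 4/5)^2: pole of order 2 at -4/5, modulus 4/5.
The radius of convergence is the smallest modulus among the singular points: (1/6)*sqrt(3).
At the order-2 pole -4/5 set g(ρ) = (ρ - (-4/5))^2*f(ρ) = 7/(15*(ρ**2 + ρ/10 + 1/12)).
Order-2 pole: residue = g'(a); g'(-4/5) = 63000/37249, so the residue is 63000/37249.
The factor ρ**2 + ρ/10 + 1/12 splits as (ρ - a)(ρ - a') with a = (-1/20) - ((1/60)*sqrt(291))*i, a' = (-1/20) + ((1/60)*sqrt(291))*i. At the order-1 pole a set g(ρ) = (ρ - a)*f(ρ) = [7/(15*(ρ + 4/5)**2)] / (ρ - a').
Simple pole: residue = g(a) at a = (-1/20) - ((1/60)*sqrt(291))*i, which is (-31500/37249) + ((202300/3613153)*sqrt(291))*i.
The factor ρ**2 + ρ/10 + 1/12 splits as (ρ - a)(ρ - a') with a = (-1/20) + ((1/60)*sqrt(291))*i, a' = (-1/20) - ((1/60)*sqrt(291))*i. At the order-1 pole a set g(ρ) = (ρ - a)*f(ρ) = [7/(15*(ρ + 4/5)**2)] / (ρ - a').
Simple pole: residue = g(a) at a = (-1/20) + ((1/60)*sqrt(291))*i, which is (-31500/37249) - ((202300/3613153)*sqrt(291))*i.
List the singular points by increasing real part (a conjugate pair: the negative imaginary part first).

Radius of convergence at 0: (1/6)*sqrt(3).
At -4/5: a pole of order 2; residue 63000/37249.
At (-1/20) - ((1/60)*sqrt(291))*i: a pole of order 1; residue (-31500/37249) + ((202300/3613153)*sqrt(291))*i.
At (-1/20) + ((1/60)*sqrt(291))*i: a pole of order 1; residue (-31500/37249) - ((202300/3613153)*sqrt(291))*i.


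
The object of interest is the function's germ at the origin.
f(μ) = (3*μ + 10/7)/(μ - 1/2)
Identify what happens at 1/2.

The denominator factor μ - 1/2 vanishes at 1/2 and appears to the power 1; the numerator there equals 41/14, nonzero, and no other factor vanishes.
Hence a pole whose order is the multiplicity, 1.

The point is a pole of order 1.


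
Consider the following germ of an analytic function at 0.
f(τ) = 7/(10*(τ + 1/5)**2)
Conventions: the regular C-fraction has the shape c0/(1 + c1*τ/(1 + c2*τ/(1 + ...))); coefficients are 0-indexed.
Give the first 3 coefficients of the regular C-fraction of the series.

Taylor coefficients (expand at 0): a_0 = 35/2, a_1 = -175, a_2 = 2625/2.
c0 = a_0 = 35/2. Peel one level at a time: if S = 1 + c*τ/S' with S'(0) = 1, then c is the τ-coefficient of S and S' = c*τ/(S - 1).
S_1 = c0/f = 1 + (10)*τ + (25)*τ^2 + ...; c1 = 10.
S_2 = c1*τ/(S_1 - 1) = 1 + (-5/2)*τ + ...; c2 = -5/2.

The regular C-fraction coefficients are [35/2, 10, -5/2].


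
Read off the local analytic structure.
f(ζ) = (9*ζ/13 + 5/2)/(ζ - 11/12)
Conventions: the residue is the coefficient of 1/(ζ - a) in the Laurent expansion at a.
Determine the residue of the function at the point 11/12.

At the order-1 pole 11/12 set g(ζ) = (ζ - (11/12))*f(ζ) = 9*ζ/13 + 5/2.
Simple pole: residue = g(a) at a = 11/12, which is 163/52.

The residue is 163/52.


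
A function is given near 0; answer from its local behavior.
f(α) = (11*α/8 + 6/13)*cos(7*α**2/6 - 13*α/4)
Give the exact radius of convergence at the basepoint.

The factor cos(7*α**2/6 - 13*α/4) is entire and contributes no finite singular point.
The polynomial part has no poles.
No finite singular points: the Taylor series at 0 converges everywhere.

The radius of convergence is infinite.
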